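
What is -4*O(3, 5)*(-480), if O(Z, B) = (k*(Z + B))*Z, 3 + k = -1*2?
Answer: -230400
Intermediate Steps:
k = -5 (k = -3 - 1*2 = -3 - 2 = -5)
O(Z, B) = Z*(-5*B - 5*Z) (O(Z, B) = (-5*(Z + B))*Z = (-5*(B + Z))*Z = (-5*B - 5*Z)*Z = Z*(-5*B - 5*Z))
-4*O(3, 5)*(-480) = -(-20)*3*(5 + 3)*(-480) = -(-20)*3*8*(-480) = -4*(-120)*(-480) = 480*(-480) = -230400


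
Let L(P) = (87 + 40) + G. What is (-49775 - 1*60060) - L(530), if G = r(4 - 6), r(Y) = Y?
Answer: -109960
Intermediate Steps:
G = -2 (G = 4 - 6 = -2)
L(P) = 125 (L(P) = (87 + 40) - 2 = 127 - 2 = 125)
(-49775 - 1*60060) - L(530) = (-49775 - 1*60060) - 1*125 = (-49775 - 60060) - 125 = -109835 - 125 = -109960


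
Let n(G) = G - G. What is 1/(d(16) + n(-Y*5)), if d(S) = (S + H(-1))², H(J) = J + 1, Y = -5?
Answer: 1/256 ≈ 0.0039063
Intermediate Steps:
H(J) = 1 + J
d(S) = S² (d(S) = (S + (1 - 1))² = (S + 0)² = S²)
n(G) = 0
1/(d(16) + n(-Y*5)) = 1/(16² + 0) = 1/(256 + 0) = 1/256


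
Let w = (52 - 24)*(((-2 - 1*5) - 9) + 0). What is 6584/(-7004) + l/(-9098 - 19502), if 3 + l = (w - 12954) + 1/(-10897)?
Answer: -7564904071/16050191300 ≈ -0.47133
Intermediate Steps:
w = -448 (w = 28*(((-2 - 5) - 9) + 0) = 28*((-7 - 9) + 0) = 28*(-16 + 0) = 28*(-16) = -448)
l = -146074286/10897 (l = -3 + ((-448 - 12954) + 1/(-10897)) = -3 + (-13402 - 1/10897) = -3 - 146041595/10897 = -146074286/10897 ≈ -13405.)
6584/(-7004) + l/(-9098 - 19502) = 6584/(-7004) - 146074286/(10897*(-9098 - 19502)) = 6584*(-1/7004) - 146074286/10897/(-28600) = -1646/1751 - 146074286/10897*(-1/28600) = -1646/1751 + 73037143/155827100 = -7564904071/16050191300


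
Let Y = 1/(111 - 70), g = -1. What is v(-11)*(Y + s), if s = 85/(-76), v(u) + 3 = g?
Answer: 3409/779 ≈ 4.3761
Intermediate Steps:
v(u) = -4 (v(u) = -3 - 1 = -4)
s = -85/76 (s = 85*(-1/76) = -85/76 ≈ -1.1184)
Y = 1/41 ≈ 0.024390
v(-11)*(Y + s) = -4*(1/41 - 85/76) = -4*(-3409/3116) = 3409/779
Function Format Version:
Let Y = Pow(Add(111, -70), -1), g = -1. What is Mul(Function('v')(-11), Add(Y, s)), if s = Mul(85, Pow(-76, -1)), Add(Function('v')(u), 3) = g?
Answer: Rational(3409, 779) ≈ 4.3761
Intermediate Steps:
Function('v')(u) = -4 (Function('v')(u) = Add(-3, -1) = -4)
s = Rational(-85, 76) (s = Mul(85, Rational(-1, 76)) = Rational(-85, 76) ≈ -1.1184)
Y = Rational(1, 41) (Y = Pow(41, -1) = Rational(1, 41) ≈ 0.024390)
Mul(Function('v')(-11), Add(Y, s)) = Mul(-4, Add(Rational(1, 41), Rational(-85, 76))) = Mul(-4, Rational(-3409, 3116)) = Rational(3409, 779)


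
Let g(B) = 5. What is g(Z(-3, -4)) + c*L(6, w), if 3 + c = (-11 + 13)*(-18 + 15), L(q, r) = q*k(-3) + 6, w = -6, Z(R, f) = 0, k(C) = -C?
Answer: -211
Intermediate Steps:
L(q, r) = 6 + 3*q (L(q, r) = q*(-1*(-3)) + 6 = q*3 + 6 = 3*q + 6 = 6 + 3*q)
c = -9 (c = -3 + (-11 + 13)*(-18 + 15) = -3 + 2*(-3) = -3 - 6 = -9)
g(Z(-3, -4)) + c*L(6, w) = 5 - 9*(6 + 3*6) = 5 - 9*(6 + 18) = 5 - 9*24 = 5 - 216 = -211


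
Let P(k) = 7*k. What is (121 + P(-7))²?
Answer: 5184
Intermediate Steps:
(121 + P(-7))² = (121 + 7*(-7))² = (121 - 49)² = 72² = 5184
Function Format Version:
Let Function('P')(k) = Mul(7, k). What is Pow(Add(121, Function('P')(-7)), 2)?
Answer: 5184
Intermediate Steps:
Pow(Add(121, Function('P')(-7)), 2) = Pow(Add(121, Mul(7, -7)), 2) = Pow(Add(121, -49), 2) = Pow(72, 2) = 5184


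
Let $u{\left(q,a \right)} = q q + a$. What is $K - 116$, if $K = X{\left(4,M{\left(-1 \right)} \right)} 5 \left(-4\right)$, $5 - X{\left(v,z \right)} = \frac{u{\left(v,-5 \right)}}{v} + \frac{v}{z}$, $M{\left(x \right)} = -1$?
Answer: $-241$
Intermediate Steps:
$u{\left(q,a \right)} = a + q^{2}$ ($u{\left(q,a \right)} = q^{2} + a = a + q^{2}$)
$X{\left(v,z \right)} = 5 - \frac{v}{z} - \frac{-5 + v^{2}}{v}$ ($X{\left(v,z \right)} = 5 - \left(\frac{-5 + v^{2}}{v} + \frac{v}{z}\right) = 5 - \left(\frac{v}{z} + \frac{-5 + v^{2}}{v}\right) = 5 - \frac{v}{z} - \frac{-5 + v^{2}}{v}$)
$K = -125$ ($K = \left(5 - 4 + \frac{5}{4} - \frac{4}{-1}\right) 5 \left(-4\right) = \left(5 - 4 + 5 \cdot \frac{1}{4} - 4 \left(-1\right)\right) 5 \left(-4\right) = \left(5 - 4 + \frac{5}{4} + 4\right) 5 \left(-4\right) = \frac{25}{4} \cdot 5 \left(-4\right) = \frac{125}{4} \left(-4\right) = -125$)
$K - 116 = -125 - 116 = -241$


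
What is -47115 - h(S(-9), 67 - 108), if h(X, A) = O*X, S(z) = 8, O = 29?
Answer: -47347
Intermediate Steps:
h(X, A) = 29*X
-47115 - h(S(-9), 67 - 108) = -47115 - 29*8 = -47115 - 1*232 = -47115 - 232 = -47347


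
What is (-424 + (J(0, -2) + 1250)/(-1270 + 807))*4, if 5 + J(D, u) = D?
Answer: -790228/463 ≈ -1706.8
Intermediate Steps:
J(D, u) = -5 + D
(-424 + (J(0, -2) + 1250)/(-1270 + 807))*4 = (-424 + ((-5 + 0) + 1250)/(-1270 + 807))*4 = (-424 + (-5 + 1250)/(-463))*4 = (-424 + 1245*(-1/463))*4 = (-424 - 1245/463)*4 = -197557/463*4 = -790228/463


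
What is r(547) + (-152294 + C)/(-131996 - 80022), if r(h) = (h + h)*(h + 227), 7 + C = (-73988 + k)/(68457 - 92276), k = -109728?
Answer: 4276169474102755/5050056742 ≈ 8.4676e+5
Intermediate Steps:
C = 16983/23819 (C = -7 + (-73988 - 109728)/(68457 - 92276) = -7 - 183716/(-23819) = -7 - 183716*(-1/23819) = -7 + 183716/23819 = 16983/23819 ≈ 0.71300)
r(h) = 2*h*(227 + h) (r(h) = (2*h)*(227 + h) = 2*h*(227 + h))
r(547) + (-152294 + C)/(-131996 - 80022) = 2*547*(227 + 547) + (-152294 + 16983/23819)/(-131996 - 80022) = 2*547*774 - 3627473803/23819/(-212018) = 846756 - 3627473803/23819*(-1/212018) = 846756 + 3627473803/5050056742 = 4276169474102755/5050056742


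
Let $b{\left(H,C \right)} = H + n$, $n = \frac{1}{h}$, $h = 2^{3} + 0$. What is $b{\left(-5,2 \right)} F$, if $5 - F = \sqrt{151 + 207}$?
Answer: $- \frac{195}{8} + \frac{39 \sqrt{358}}{8} \approx 67.864$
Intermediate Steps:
$h = 8$ ($h = 8 + 0 = 8$)
$F = 5 - \sqrt{358}$ ($F = 5 - \sqrt{151 + 207} = 5 - \sqrt{358} \approx -13.921$)
$n = \frac{1}{8} \approx 0.125$
$b{\left(H,C \right)} = \frac{1}{8} + H$ ($b{\left(H,C \right)} = H + \frac{1}{8} = \frac{1}{8} + H$)
$b{\left(-5,2 \right)} F = \left(\frac{1}{8} - 5\right) \left(5 - \sqrt{358}\right) = - \frac{39 \left(5 - \sqrt{358}\right)}{8} = - \frac{195}{8} + \frac{39 \sqrt{358}}{8}$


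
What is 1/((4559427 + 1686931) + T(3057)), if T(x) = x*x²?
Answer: 1/28574672551 ≈ 3.4996e-11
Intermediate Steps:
T(x) = x³
1/((4559427 + 1686931) + T(3057)) = 1/((4559427 + 1686931) + 3057³) = 1/(6246358 + 28568426193) = 1/28574672551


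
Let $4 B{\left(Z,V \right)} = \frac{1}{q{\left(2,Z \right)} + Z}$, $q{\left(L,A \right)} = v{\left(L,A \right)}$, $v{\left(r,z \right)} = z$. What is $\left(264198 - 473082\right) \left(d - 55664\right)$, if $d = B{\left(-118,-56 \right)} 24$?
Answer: $\frac{686012132910}{59} \approx 1.1627 \cdot 10^{10}$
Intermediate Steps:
$q{\left(L,A \right)} = A$
$B{\left(Z,V \right)} = \frac{1}{8 Z}$ ($B{\left(Z,V \right)} = \frac{1}{4 \left(Z + Z\right)} = \frac{1}{4 \cdot 2 Z} = \frac{\frac{1}{2} \frac{1}{Z}}{4} = \frac{1}{8 Z}$)
$d = - \frac{3}{118}$ ($d = \frac{1}{8 \left(-118\right)} 24 = \frac{1}{8} \left(- \frac{1}{118}\right) 24 = \left(- \frac{1}{944}\right) 24 = - \frac{3}{118} \approx -0.025424$)
$\left(264198 - 473082\right) \left(d - 55664\right) = \left(264198 - 473082\right) \left(- \frac{3}{118} - 55664\right) = \left(264198 - 473082\right) \left(- \frac{6568355}{118}\right) = \left(-208884\right) \left(- \frac{6568355}{118}\right) = \frac{686012132910}{59}$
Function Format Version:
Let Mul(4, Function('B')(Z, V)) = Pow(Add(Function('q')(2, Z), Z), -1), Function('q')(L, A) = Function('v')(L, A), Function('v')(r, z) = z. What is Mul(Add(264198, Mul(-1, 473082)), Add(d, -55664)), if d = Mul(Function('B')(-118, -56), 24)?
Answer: Rational(686012132910, 59) ≈ 1.1627e+10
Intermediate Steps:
Function('q')(L, A) = A
Function('B')(Z, V) = Mul(Rational(1, 8), Pow(Z, -1)) (Function('B')(Z, V) = Mul(Rational(1, 4), Pow(Add(Z, Z), -1)) = Mul(Rational(1, 4), Pow(Mul(2, Z), -1)) = Mul(Rational(1, 4), Mul(Rational(1, 2), Pow(Z, -1))) = Mul(Rational(1, 8), Pow(Z, -1)))
d = Rational(-3, 118) (d = Mul(Mul(Rational(1, 8), Pow(-118, -1)), 24) = Mul(Mul(Rational(1, 8), Rational(-1, 118)), 24) = Mul(Rational(-1, 944), 24) = Rational(-3, 118) ≈ -0.025424)
Mul(Add(264198, Mul(-1, 473082)), Add(d, -55664)) = Mul(Add(264198, Mul(-1, 473082)), Add(Rational(-3, 118), -55664)) = Mul(Add(264198, -473082), Rational(-6568355, 118)) = Mul(-208884, Rational(-6568355, 118)) = Rational(686012132910, 59)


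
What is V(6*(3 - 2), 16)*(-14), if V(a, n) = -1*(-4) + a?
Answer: -140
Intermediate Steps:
V(a, n) = 4 + a
V(6*(3 - 2), 16)*(-14) = (4 + 6*(3 - 2))*(-14) = (4 + 6*1)*(-14) = (4 + 6)*(-14) = 10*(-14) = -140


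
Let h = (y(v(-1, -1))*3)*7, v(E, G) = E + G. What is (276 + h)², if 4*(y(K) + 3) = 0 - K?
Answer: 199809/4 ≈ 49952.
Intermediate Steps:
y(K) = -3 - K/4 (y(K) = -3 + (0 - K)/4 = -3 + (-K)/4 = -3 - K/4)
h = -105/2 (h = ((-3 - (-1 - 1)/4)*3)*7 = ((-3 - ¼*(-2))*3)*7 = ((-3 + ½)*3)*7 = -5/2*3*7 = -15/2*7 = -105/2 ≈ -52.500)
(276 + h)² = (276 - 105/2)² = (447/2)² = 199809/4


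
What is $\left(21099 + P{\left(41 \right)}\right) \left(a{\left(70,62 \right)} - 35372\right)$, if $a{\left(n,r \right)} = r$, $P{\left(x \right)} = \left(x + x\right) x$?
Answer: $-863717910$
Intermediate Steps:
$P{\left(x \right)} = 2 x^{2}$ ($P{\left(x \right)} = 2 x x = 2 x^{2}$)
$\left(21099 + P{\left(41 \right)}\right) \left(a{\left(70,62 \right)} - 35372\right) = \left(21099 + 2 \cdot 41^{2}\right) \left(62 - 35372\right) = \left(21099 + 2 \cdot 1681\right) \left(-35310\right) = \left(21099 + 3362\right) \left(-35310\right) = 24461 \left(-35310\right) = -863717910$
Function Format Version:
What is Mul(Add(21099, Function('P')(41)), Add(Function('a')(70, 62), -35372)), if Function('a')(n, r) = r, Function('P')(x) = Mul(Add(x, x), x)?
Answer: -863717910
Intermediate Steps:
Function('P')(x) = Mul(2, Pow(x, 2)) (Function('P')(x) = Mul(Mul(2, x), x) = Mul(2, Pow(x, 2)))
Mul(Add(21099, Function('P')(41)), Add(Function('a')(70, 62), -35372)) = Mul(Add(21099, Mul(2, Pow(41, 2))), Add(62, -35372)) = Mul(Add(21099, Mul(2, 1681)), -35310) = Mul(Add(21099, 3362), -35310) = Mul(24461, -35310) = -863717910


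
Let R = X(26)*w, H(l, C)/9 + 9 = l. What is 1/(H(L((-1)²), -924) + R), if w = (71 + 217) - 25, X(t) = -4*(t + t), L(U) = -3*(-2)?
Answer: -1/54731 ≈ -1.8271e-5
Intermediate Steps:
L(U) = 6
X(t) = -8*t
w = 263 (w = 288 - 25 = 263)
H(l, C) = -81 + 9*l
R = -54704 (R = -8*26*263 = -208*263 = -54704)
1/(H(L((-1)²), -924) + R) = 1/((-81 + 9*6) - 54704) = 1/((-81 + 54) - 54704) = 1/(-27 - 54704) = 1/(-54731) = -1/54731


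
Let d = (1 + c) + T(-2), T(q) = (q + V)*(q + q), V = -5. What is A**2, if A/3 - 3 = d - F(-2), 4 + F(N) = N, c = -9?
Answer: 7569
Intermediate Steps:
F(N) = -4 + N
T(q) = 2*q*(-5 + q) (T(q) = (q - 5)*(q + q) = (-5 + q)*(2*q) = 2*q*(-5 + q))
d = 20 (d = (1 - 9) + 2*(-2)*(-5 - 2) = -8 + 2*(-2)*(-7) = -8 + 28 = 20)
A = 87 (A = 9 + 3*(20 - (-4 - 2)) = 9 + 3*(20 - 1*(-6)) = 9 + 3*(20 + 6) = 9 + 3*26 = 9 + 78 = 87)
A**2 = 87**2 = 7569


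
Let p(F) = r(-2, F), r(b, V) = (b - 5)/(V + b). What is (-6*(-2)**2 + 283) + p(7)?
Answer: 1288/5 ≈ 257.60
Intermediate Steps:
r(b, V) = (-5 + b)/(V + b)
p(F) = -7/(-2 + F) (p(F) = (-5 - 2)/(F - 2) = -7/(-2 + F))
(-6*(-2)**2 + 283) + p(7) = (-6*(-2)**2 + 283) - 7/(-2 + 7) = (-6*4 + 283) - 7/5 = (-24 + 283) - 7*1/5 = 259 - 7/5 = 1288/5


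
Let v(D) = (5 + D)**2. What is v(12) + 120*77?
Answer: 9529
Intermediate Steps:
v(12) + 120*77 = (5 + 12)**2 + 120*77 = 17**2 + 9240 = 289 + 9240 = 9529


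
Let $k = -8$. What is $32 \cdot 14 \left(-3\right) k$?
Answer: $10752$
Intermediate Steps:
$32 \cdot 14 \left(-3\right) k = 32 \cdot 14 \left(-3\right) \left(-8\right) = 32 \left(\left(-42\right) \left(-8\right)\right) = 32 \cdot 336 = 10752$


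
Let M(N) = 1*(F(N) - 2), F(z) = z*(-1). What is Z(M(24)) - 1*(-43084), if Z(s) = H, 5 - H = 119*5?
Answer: 42494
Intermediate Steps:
F(z) = -z
M(N) = -2 - N (M(N) = 1*(-N - 2) = 1*(-2 - N) = -2 - N)
H = -590 (H = 5 - 119*5 = 5 - 1*595 = 5 - 595 = -590)
Z(s) = -590
Z(M(24)) - 1*(-43084) = -590 - 1*(-43084) = -590 + 43084 = 42494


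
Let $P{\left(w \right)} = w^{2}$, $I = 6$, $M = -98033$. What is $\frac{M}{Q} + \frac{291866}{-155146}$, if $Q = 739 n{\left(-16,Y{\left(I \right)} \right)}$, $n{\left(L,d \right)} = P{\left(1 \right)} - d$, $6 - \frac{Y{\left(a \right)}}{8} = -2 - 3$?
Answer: $- \frac{1777756460}{4987400889} \approx -0.35645$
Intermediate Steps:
$Y{\left(a \right)} = 88$ ($Y{\left(a \right)} = 48 - 8 \left(-2 - 3\right) = 48 - -40 = 48 + 40 = 88$)
$n{\left(L,d \right)} = 1 - d$ ($n{\left(L,d \right)} = 1^{2} - d = 1 - d$)
$Q = -64293$ ($Q = 739 \left(1 - 88\right) = 739 \left(-87\right) = -64293$)
$\frac{M}{Q} + \frac{291866}{-155146} = - \frac{98033}{-64293} + \frac{291866}{-155146} = \left(-98033\right) \left(- \frac{1}{64293}\right) + 291866 \left(- \frac{1}{155146}\right) = \frac{98033}{64293} - \frac{145933}{77573} = - \frac{1777756460}{4987400889}$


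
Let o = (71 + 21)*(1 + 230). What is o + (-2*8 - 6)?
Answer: 21230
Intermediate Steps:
o = 21252 (o = 92*231 = 21252)
o + (-2*8 - 6) = 21252 + (-2*8 - 6) = 21252 + (-16 - 6) = 21252 - 22 = 21230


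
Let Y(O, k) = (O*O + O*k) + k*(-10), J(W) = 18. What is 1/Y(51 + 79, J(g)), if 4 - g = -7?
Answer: 1/19060 ≈ 5.2466e-5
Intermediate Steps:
g = 11 (g = 4 - 1*(-7) = 4 + 7 = 11)
Y(O, k) = O² - 10*k + O*k (Y(O, k) = (O² + O*k) - 10*k = O² - 10*k + O*k)
1/Y(51 + 79, J(g)) = 1/((51 + 79)² - 10*18 + (51 + 79)*18) = 1/(130² - 180 + 130*18) = 1/(16900 - 180 + 2340) = 1/19060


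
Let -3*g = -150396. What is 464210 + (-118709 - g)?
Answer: 295369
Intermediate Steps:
g = 50132 (g = -⅓*(-150396) = 50132)
464210 + (-118709 - g) = 464210 + (-118709 - 1*50132) = 464210 + (-118709 - 50132) = 464210 - 168841 = 295369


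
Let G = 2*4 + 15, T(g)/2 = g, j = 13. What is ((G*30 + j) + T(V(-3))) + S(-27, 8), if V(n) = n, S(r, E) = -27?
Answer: 670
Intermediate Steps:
T(g) = 2*g
G = 23 (G = 8 + 15 = 23)
((G*30 + j) + T(V(-3))) + S(-27, 8) = ((23*30 + 13) + 2*(-3)) - 27 = ((690 + 13) - 6) - 27 = (703 - 6) - 27 = 697 - 27 = 670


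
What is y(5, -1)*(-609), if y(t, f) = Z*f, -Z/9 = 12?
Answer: -65772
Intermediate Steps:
Z = -108 (Z = -9*12 = -108)
y(t, f) = -108*f
y(5, -1)*(-609) = -108*(-1)*(-609) = 108*(-609) = -65772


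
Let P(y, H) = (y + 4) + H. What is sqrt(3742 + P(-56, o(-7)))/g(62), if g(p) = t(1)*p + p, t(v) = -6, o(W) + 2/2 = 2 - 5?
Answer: -sqrt(3686)/310 ≈ -0.19585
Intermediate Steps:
o(W) = -4 (o(W) = -1 + (2 - 5) = -1 - 3 = -4)
g(p) = -5*p (g(p) = -6*p + p = -5*p)
P(y, H) = 4 + H + y (P(y, H) = (4 + y) + H = 4 + H + y)
sqrt(3742 + P(-56, o(-7)))/g(62) = sqrt(3742 + (4 - 4 - 56))/((-5*62)) = sqrt(3742 - 56)/(-310) = sqrt(3686)*(-1/310) = -sqrt(3686)/310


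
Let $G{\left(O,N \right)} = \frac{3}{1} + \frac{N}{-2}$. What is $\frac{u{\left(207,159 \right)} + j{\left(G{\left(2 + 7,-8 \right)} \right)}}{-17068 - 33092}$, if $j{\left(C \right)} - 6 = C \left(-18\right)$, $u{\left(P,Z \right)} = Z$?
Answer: $- \frac{13}{16720} \approx -0.00077751$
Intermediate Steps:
$G{\left(O,N \right)} = 3 - \frac{N}{2}$ ($G{\left(O,N \right)} = 3 \cdot 1 + N \left(- \frac{1}{2}\right) = 3 - \frac{N}{2}$)
$j{\left(C \right)} = 6 - 18 C$ ($j{\left(C \right)} = 6 + C \left(-18\right) = 6 - 18 C$)
$\frac{u{\left(207,159 \right)} + j{\left(G{\left(2 + 7,-8 \right)} \right)}}{-17068 - 33092} = \frac{159 + \left(6 - 18 \left(3 - -4\right)\right)}{-17068 - 33092} = \frac{159 + \left(6 - 18 \left(3 + 4\right)\right)}{-50160} = \left(159 + \left(6 - 126\right)\right) \left(- \frac{1}{50160}\right) = \left(159 - 120\right) \left(- \frac{1}{50160}\right) = 39 \left(- \frac{1}{50160}\right) = - \frac{13}{16720}$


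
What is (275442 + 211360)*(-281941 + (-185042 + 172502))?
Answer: -143353939762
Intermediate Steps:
(275442 + 211360)*(-281941 + (-185042 + 172502)) = 486802*(-281941 - 12540) = 486802*(-294481) = -143353939762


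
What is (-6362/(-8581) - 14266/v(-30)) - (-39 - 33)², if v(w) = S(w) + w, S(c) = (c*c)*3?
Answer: -59438726843/11455635 ≈ -5188.6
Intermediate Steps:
S(c) = 3*c² (S(c) = c²*3 = 3*c²)
v(w) = w + 3*w² (v(w) = 3*w² + w = w + 3*w²)
(-6362/(-8581) - 14266/v(-30)) - (-39 - 33)² = (-6362/(-8581) - 14266*(-1/(30*(1 + 3*(-30))))) - (-39 - 33)² = (-6362*(-1/8581) - 14266*(-1/(30*(1 - 90)))) - 1*(-72)² = (6362/8581 - 14266/((-30*(-89)))) - 1*5184 = (6362/8581 - 14266/2670) - 5184 = (6362/8581 - 14266*1/2670) - 5184 = (6362/8581 - 7133/1335) - 5184 = -52715003/11455635 - 5184 = -59438726843/11455635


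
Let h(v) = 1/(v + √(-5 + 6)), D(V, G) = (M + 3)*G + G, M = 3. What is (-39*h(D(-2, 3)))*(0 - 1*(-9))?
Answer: -351/22 ≈ -15.955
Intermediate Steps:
D(V, G) = 7*G (D(V, G) = (3 + 3)*G + G = 6*G + G = 7*G)
h(v) = 1/(1 + v) (h(v) = 1/(v + √1) = 1/(v + 1) = 1/(1 + v))
(-39*h(D(-2, 3)))*(0 - 1*(-9)) = (-39/(1 + 7*3))*(0 - 1*(-9)) = (-39/(1 + 21))*(0 + 9) = -39/22*9 = -351/22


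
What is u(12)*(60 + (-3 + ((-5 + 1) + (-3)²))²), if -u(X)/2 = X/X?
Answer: -128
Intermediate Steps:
u(X) = -2 (u(X) = -2*X/X = -2*1 = -2)
u(12)*(60 + (-3 + ((-5 + 1) + (-3)²))²) = -2*(60 + (-3 + ((-5 + 1) + (-3)²))²) = -2*(60 + (-3 + (-4 + 9))²) = -2*(60 + (-3 + 5)²) = -2*(60 + 2²) = -2*(60 + 4) = -2*64 = -128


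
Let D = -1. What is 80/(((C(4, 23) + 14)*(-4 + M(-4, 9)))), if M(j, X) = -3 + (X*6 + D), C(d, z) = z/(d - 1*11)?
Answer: 56/345 ≈ 0.16232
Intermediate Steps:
C(d, z) = z/(-11 + d) (C(d, z) = z/(d - 11) = z/(-11 + d))
M(j, X) = -4 + 6*X (M(j, X) = -3 + (X*6 - 1) = -3 + (6*X - 1) = -3 + (-1 + 6*X) = -4 + 6*X)
80/(((C(4, 23) + 14)*(-4 + M(-4, 9)))) = 80/(((23/(-11 + 4) + 14)*(-4 + (-4 + 6*9)))) = 80/(((23/(-7) + 14)*(-4 + (-4 + 54)))) = 80/(((23*(-⅐) + 14)*(-4 + 50))) = 80/(((-23/7 + 14)*46)) = 80/(((75/7)*46)) = 80/(3450/7) = 80*(7/3450) = 56/345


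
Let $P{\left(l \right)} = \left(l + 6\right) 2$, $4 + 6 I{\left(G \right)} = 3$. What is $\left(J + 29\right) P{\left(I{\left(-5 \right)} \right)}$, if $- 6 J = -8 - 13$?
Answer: $\frac{2275}{6} \approx 379.17$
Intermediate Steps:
$I{\left(G \right)} = - \frac{1}{6}$ ($I{\left(G \right)} = - \frac{2}{3} + \frac{1}{6} \cdot 3 = - \frac{2}{3} + \frac{1}{2} = - \frac{1}{6}$)
$J = \frac{7}{2}$ ($J = - \frac{-8 - 13}{6} = \left(- \frac{1}{6}\right) \left(-21\right) = \frac{7}{2} \approx 3.5$)
$P{\left(l \right)} = 12 + 2 l$ ($P{\left(l \right)} = \left(6 + l\right) 2 = 12 + 2 l$)
$\left(J + 29\right) P{\left(I{\left(-5 \right)} \right)} = \left(\frac{7}{2} + 29\right) \left(12 + 2 \left(- \frac{1}{6}\right)\right) = \frac{65 \left(12 - \frac{1}{3}\right)}{2} = \frac{65}{2} \cdot \frac{35}{3} = \frac{2275}{6}$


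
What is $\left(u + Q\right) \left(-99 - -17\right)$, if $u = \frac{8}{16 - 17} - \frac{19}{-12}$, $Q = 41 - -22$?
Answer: $- \frac{27839}{6} \approx -4639.8$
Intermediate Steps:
$Q = 63$ ($Q = 41 + 22 = 63$)
$u = - \frac{77}{12}$ ($u = \frac{8}{16 - 17} - - \frac{19}{12} = \frac{8}{-1} + \frac{19}{12} = 8 \left(-1\right) + \frac{19}{12} = -8 + \frac{19}{12} = - \frac{77}{12} \approx -6.4167$)
$\left(u + Q\right) \left(-99 - -17\right) = \left(- \frac{77}{12} + 63\right) \left(-99 - -17\right) = \frac{679 \left(-99 + 17\right)}{12} = \frac{679}{12} \left(-82\right) = - \frac{27839}{6}$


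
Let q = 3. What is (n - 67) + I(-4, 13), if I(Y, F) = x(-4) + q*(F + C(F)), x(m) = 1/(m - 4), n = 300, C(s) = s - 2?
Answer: 2439/8 ≈ 304.88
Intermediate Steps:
C(s) = -2 + s
x(m) = 1/(-4 + m)
I(Y, F) = -49/8 + 6*F (I(Y, F) = 1/(-4 - 4) + 3*(F + (-2 + F)) = 1/(-8) + 3*(-2 + 2*F) = -⅛ + (-6 + 6*F) = -49/8 + 6*F)
(n - 67) + I(-4, 13) = (300 - 67) + (-49/8 + 6*13) = 233 + (-49/8 + 78) = 233 + 575/8 = 2439/8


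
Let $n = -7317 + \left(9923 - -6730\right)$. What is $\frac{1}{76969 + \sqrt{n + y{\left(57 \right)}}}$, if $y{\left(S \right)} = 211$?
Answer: $\frac{76969}{5924217414} - \frac{\sqrt{9547}}{5924217414} \approx 1.2976 \cdot 10^{-5}$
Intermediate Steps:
$n = 9336$ ($n = -7317 + \left(9923 + 6730\right) = -7317 + 16653 = 9336$)
$\frac{1}{76969 + \sqrt{n + y{\left(57 \right)}}} = \frac{1}{76969 + \sqrt{9336 + 211}} = \frac{1}{76969 + \sqrt{9547}}$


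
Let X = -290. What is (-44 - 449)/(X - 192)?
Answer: 493/482 ≈ 1.0228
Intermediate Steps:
(-44 - 449)/(X - 192) = (-44 - 449)/(-290 - 192) = -493/(-482) = -493*(-1/482) = 493/482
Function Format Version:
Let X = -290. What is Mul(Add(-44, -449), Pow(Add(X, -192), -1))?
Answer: Rational(493, 482) ≈ 1.0228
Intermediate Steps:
Mul(Add(-44, -449), Pow(Add(X, -192), -1)) = Mul(Add(-44, -449), Pow(Add(-290, -192), -1)) = Mul(-493, Pow(-482, -1)) = Mul(-493, Rational(-1, 482)) = Rational(493, 482)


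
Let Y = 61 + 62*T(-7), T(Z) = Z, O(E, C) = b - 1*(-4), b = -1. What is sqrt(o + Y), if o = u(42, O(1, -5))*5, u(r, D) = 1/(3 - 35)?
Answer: I*sqrt(23882)/8 ≈ 19.317*I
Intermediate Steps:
O(E, C) = 3 (O(E, C) = -1 - 1*(-4) = -1 + 4 = 3)
u(r, D) = -1/32 (u(r, D) = 1/(-32) = -1/32)
o = -5/32 (o = -1/32*5 = -5/32 ≈ -0.15625)
Y = -373 (Y = 61 + 62*(-7) = 61 - 434 = -373)
sqrt(o + Y) = sqrt(-5/32 - 373) = sqrt(-11941/32) = I*sqrt(23882)/8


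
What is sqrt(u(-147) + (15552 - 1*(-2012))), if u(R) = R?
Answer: sqrt(17417) ≈ 131.97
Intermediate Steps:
sqrt(u(-147) + (15552 - 1*(-2012))) = sqrt(-147 + (15552 - 1*(-2012))) = sqrt(-147 + (15552 + 2012)) = sqrt(-147 + 17564) = sqrt(17417)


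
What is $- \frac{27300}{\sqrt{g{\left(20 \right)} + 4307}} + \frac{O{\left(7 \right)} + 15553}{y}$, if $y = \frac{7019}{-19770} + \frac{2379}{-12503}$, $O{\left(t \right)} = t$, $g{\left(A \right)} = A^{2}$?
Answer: $- \frac{3846187863600}{134791387} - \frac{9100 \sqrt{523}}{523} \approx -28932.0$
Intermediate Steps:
$y = - \frac{134791387}{247184310}$ ($y = 7019 \left(- \frac{1}{19770}\right) + 2379 \left(- \frac{1}{12503}\right) = - \frac{7019}{19770} - \frac{2379}{12503} = - \frac{134791387}{247184310} \approx -0.54531$)
$- \frac{27300}{\sqrt{g{\left(20 \right)} + 4307}} + \frac{O{\left(7 \right)} + 15553}{y} = - \frac{27300}{\sqrt{20^{2} + 4307}} + \frac{7 + 15553}{- \frac{134791387}{247184310}} = - \frac{27300}{\sqrt{400 + 4307}} + 15560 \left(- \frac{247184310}{134791387}\right) = - \frac{27300}{\sqrt{4707}} - \frac{3846187863600}{134791387} = - \frac{27300}{3 \sqrt{523}} - \frac{3846187863600}{134791387} = - 27300 \frac{\sqrt{523}}{1569} - \frac{3846187863600}{134791387} = - \frac{9100 \sqrt{523}}{523} - \frac{3846187863600}{134791387} = - \frac{3846187863600}{134791387} - \frac{9100 \sqrt{523}}{523}$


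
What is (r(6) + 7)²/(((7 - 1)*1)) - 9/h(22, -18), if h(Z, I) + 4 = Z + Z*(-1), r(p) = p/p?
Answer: 155/12 ≈ 12.917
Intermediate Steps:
r(p) = 1
h(Z, I) = -4 (h(Z, I) = -4 + (Z + Z*(-1)) = -4 + (Z - Z) = -4 + 0 = -4)
(r(6) + 7)²/(((7 - 1)*1)) - 9/h(22, -18) = (1 + 7)²/(((7 - 1)*1)) - 9/(-4) = 8²/((6*1)) - 9*(-¼) = 64/6 + 9/4 = 64*(⅙) + 9/4 = 32/3 + 9/4 = 155/12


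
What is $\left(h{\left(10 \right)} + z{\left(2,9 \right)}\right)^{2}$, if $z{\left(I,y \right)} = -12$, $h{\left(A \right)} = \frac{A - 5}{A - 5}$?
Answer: $121$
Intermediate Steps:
$h{\left(A \right)} = 1$ ($h{\left(A \right)} = \frac{-5 + A}{-5 + A} = 1$)
$\left(h{\left(10 \right)} + z{\left(2,9 \right)}\right)^{2} = \left(1 - 12\right)^{2} = \left(-11\right)^{2} = 121$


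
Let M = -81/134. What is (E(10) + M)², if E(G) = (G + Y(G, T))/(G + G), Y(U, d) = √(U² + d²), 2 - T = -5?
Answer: 688461/1795600 - 7*√149/670 ≈ 0.25588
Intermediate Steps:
T = 7 (T = 2 - 1*(-5) = 2 + 5 = 7)
E(G) = (G + √(49 + G²))/(2*G) (E(G) = (G + √(G² + 7²))/(G + G) = (G + √(G² + 49))/((2*G)) = (G + √(49 + G²))*(1/(2*G)) = (G + √(49 + G²))/(2*G))
M = -81/134 (M = -81*1/134 = -81/134 ≈ -0.60448)
(E(10) + M)² = ((½)*(10 + √(49 + 10²))/10 - 81/134)² = ((½)*(⅒)*(10 + √(49 + 100)) - 81/134)² = ((½)*(⅒)*(10 + √149) - 81/134)² = ((½ + √149/20) - 81/134)² = (-7/67 + √149/20)²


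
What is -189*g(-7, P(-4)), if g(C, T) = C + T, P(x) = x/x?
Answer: 1134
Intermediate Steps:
P(x) = 1
-189*g(-7, P(-4)) = -189*(-7 + 1) = -189*(-6) = 1134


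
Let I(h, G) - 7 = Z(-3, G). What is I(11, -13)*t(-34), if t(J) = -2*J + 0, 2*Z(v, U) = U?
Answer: 34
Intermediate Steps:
Z(v, U) = U/2
I(h, G) = 7 + G/2
t(J) = -2*J
I(11, -13)*t(-34) = (7 + (1/2)*(-13))*(-2*(-34)) = (7 - 13/2)*68 = (1/2)*68 = 34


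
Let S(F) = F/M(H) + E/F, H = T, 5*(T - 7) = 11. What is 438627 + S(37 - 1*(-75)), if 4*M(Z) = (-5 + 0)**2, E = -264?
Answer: 153524897/350 ≈ 4.3864e+5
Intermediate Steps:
T = 46/5 (T = 7 + (1/5)*11 = 7 + 11/5 = 46/5 ≈ 9.2000)
H = 46/5 ≈ 9.2000
M(Z) = 25/4 (M(Z) = (-5 + 0)**2/4 = (1/4)*(-5)**2 = (1/4)*25 = 25/4)
S(F) = -264/F + 4*F/25 (S(F) = F/(25/4) - 264/F = F*(4/25) - 264/F = 4*F/25 - 264/F = -264/F + 4*F/25)
438627 + S(37 - 1*(-75)) = 438627 + (-264/(37 - 1*(-75)) + 4*(37 - 1*(-75))/25) = 438627 + (-264/(37 + 75) + 4*(37 + 75)/25) = 438627 + (-264/112 + (4/25)*112) = 438627 + (-264*1/112 + 448/25) = 438627 + (-33/14 + 448/25) = 438627 + 5447/350 = 153524897/350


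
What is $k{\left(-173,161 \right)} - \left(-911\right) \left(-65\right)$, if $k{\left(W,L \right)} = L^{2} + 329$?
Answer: $-32965$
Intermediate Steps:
$k{\left(W,L \right)} = 329 + L^{2}$
$k{\left(-173,161 \right)} - \left(-911\right) \left(-65\right) = \left(329 + 161^{2}\right) - \left(-911\right) \left(-65\right) = \left(329 + 25921\right) - 59215 = 26250 - 59215 = -32965$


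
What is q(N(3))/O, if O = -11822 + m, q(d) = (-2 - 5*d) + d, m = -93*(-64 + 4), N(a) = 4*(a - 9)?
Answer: -47/3121 ≈ -0.015059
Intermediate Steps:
N(a) = -36 + 4*a (N(a) = 4*(-9 + a) = -36 + 4*a)
m = 5580 (m = -93*(-60) = 5580)
q(d) = -2 - 4*d
O = -6242 (O = -11822 + 5580 = -6242)
q(N(3))/O = (-2 - 4*(-36 + 4*3))/(-6242) = (-2 - 4*(-36 + 12))*(-1/6242) = (-2 - 4*(-24))*(-1/6242) = (-2 + 96)*(-1/6242) = 94*(-1/6242) = -47/3121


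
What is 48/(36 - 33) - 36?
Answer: -20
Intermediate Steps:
48/(36 - 33) - 36 = 48/3 - 36 = (⅓)*48 - 36 = 16 - 36 = -20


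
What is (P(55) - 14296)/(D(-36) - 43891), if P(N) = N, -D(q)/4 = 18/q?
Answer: 14241/43889 ≈ 0.32448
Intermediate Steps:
D(q) = -72/q
(P(55) - 14296)/(D(-36) - 43891) = (55 - 14296)/(-72/(-36) - 43891) = -14241/(-72*(-1/36) - 43891) = -14241/(2 - 43891) = -14241/(-43889) = -14241*(-1/43889) = 14241/43889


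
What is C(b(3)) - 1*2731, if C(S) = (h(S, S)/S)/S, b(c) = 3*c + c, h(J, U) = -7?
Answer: -393271/144 ≈ -2731.0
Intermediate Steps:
b(c) = 4*c
C(S) = -7/S² (C(S) = (-7/S)/S = -7/S²)
C(b(3)) - 1*2731 = -7/(4*3)² - 1*2731 = -7/12² - 2731 = -7*1/144 - 2731 = -7/144 - 2731 = -393271/144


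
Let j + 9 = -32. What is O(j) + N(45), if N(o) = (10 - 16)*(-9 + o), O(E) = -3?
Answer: -219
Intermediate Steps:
j = -41 (j = -9 - 32 = -41)
N(o) = 54 - 6*o (N(o) = -6*(-9 + o) = 54 - 6*o)
O(j) + N(45) = -3 + (54 - 6*45) = -3 + (54 - 270) = -3 - 216 = -219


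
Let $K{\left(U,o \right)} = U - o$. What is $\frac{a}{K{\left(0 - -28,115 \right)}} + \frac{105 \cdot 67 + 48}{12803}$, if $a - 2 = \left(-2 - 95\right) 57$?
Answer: $\frac{71378402}{1113861} \approx 64.082$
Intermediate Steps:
$a = -5527$ ($a = 2 + \left(-2 - 95\right) 57 = 2 - 5529 = -5527$)
$\frac{a}{K{\left(0 - -28,115 \right)}} + \frac{105 \cdot 67 + 48}{12803} = - \frac{5527}{\left(0 - -28\right) - 115} + \frac{105 \cdot 67 + 48}{12803} = - \frac{5527}{\left(0 + 28\right) - 115} + \left(7035 + 48\right) \frac{1}{12803} = - \frac{5527}{28 - 115} + 7083 \cdot \frac{1}{12803} = - \frac{5527}{-87} + \frac{7083}{12803} = \left(-5527\right) \left(- \frac{1}{87}\right) + \frac{7083}{12803} = \frac{5527}{87} + \frac{7083}{12803} = \frac{71378402}{1113861}$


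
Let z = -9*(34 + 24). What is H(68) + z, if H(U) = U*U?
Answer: 4102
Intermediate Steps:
H(U) = U²
z = -522 (z = -9*58 = -522)
H(68) + z = 68² - 522 = 4624 - 522 = 4102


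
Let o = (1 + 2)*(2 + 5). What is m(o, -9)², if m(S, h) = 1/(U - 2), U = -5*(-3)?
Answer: 1/169 ≈ 0.0059172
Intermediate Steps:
o = 21 (o = 3*7 = 21)
U = 15
m(S, h) = 1/13 (m(S, h) = 1/(15 - 2) = 1/13)
m(o, -9)² = (1/13)² = 1/169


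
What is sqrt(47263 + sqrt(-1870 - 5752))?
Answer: sqrt(47263 + I*sqrt(7622)) ≈ 217.4 + 0.201*I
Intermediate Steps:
sqrt(47263 + sqrt(-1870 - 5752)) = sqrt(47263 + sqrt(-7622)) = sqrt(47263 + I*sqrt(7622))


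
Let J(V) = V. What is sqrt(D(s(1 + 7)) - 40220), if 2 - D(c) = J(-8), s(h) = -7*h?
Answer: I*sqrt(40210) ≈ 200.52*I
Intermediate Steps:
D(c) = 10 (D(c) = 2 - 1*(-8) = 2 + 8 = 10)
sqrt(D(s(1 + 7)) - 40220) = sqrt(10 - 40220) = sqrt(-40210) = I*sqrt(40210)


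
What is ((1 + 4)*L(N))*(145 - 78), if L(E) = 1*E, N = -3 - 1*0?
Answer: -1005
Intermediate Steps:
N = -3 (N = -3 + 0 = -3)
L(E) = E
((1 + 4)*L(N))*(145 - 78) = ((1 + 4)*(-3))*(145 - 78) = (5*(-3))*67 = -15*67 = -1005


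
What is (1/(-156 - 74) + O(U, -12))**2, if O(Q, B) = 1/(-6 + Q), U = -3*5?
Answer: 63001/23328900 ≈ 0.0027006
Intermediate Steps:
U = -15
(1/(-156 - 74) + O(U, -12))**2 = (1/(-156 - 74) + 1/(-6 - 15))**2 = (1/(-230) + 1/(-21))**2 = (-1/230 - 1/21)**2 = (-251/4830)**2 = 63001/23328900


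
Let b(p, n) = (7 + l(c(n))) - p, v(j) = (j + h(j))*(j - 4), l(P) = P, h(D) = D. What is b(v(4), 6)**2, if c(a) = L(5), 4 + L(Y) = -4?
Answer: 1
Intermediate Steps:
L(Y) = -8 (L(Y) = -4 - 4 = -8)
c(a) = -8
v(j) = 2*j*(-4 + j) (v(j) = (j + j)*(j - 4) = (2*j)*(-4 + j) = 2*j*(-4 + j))
b(p, n) = -1 - p (b(p, n) = (7 - 8) - p = -1 - p)
b(v(4), 6)**2 = (-1 - 2*4*(-4 + 4))**2 = (-1 - 2*4*0)**2 = (-1 - 1*0)**2 = (-1 + 0)**2 = (-1)**2 = 1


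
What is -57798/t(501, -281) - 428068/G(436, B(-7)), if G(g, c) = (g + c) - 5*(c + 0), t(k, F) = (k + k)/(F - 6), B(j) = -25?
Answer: 352594075/22378 ≈ 15756.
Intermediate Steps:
t(k, F) = 2*k/(-6 + F) (t(k, F) = (2*k)/(-6 + F) = 2*k/(-6 + F))
G(g, c) = g - 4*c (G(g, c) = (c + g) - 5*c = g - 4*c)
-57798/t(501, -281) - 428068/G(436, B(-7)) = -57798/(2*501/(-6 - 281)) - 428068/(436 - 4*(-25)) = -57798/(2*501/(-287)) - 428068/(436 + 100) = -57798/(2*501*(-1/287)) - 428068/536 = -57798/(-1002/287) - 428068*1/536 = -57798*(-287/1002) - 107017/134 = 2764671/167 - 107017/134 = 352594075/22378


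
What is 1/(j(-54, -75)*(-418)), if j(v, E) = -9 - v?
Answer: -1/18810 ≈ -5.3163e-5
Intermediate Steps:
1/(j(-54, -75)*(-418)) = 1/((-9 - 1*(-54))*(-418)) = 1/((-9 + 54)*(-418)) = 1/(45*(-418)) = 1/(-18810) = -1/18810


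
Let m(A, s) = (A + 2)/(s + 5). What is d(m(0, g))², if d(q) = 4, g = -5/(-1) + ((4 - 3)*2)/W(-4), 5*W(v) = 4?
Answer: 16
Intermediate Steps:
W(v) = ⅘ (W(v) = (⅕)*4 = ⅘)
g = 15/2 (g = -5/(-1) + ((4 - 3)*2)/(⅘) = -5*(-1) + (1*2)*(5/4) = 5 + 2*(5/4) = 5 + 5/2 = 15/2 ≈ 7.5000)
m(A, s) = (2 + A)/(5 + s)
d(m(0, g))² = 4² = 16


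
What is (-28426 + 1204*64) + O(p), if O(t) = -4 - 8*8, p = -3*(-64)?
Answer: 48562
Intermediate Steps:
p = 192
O(t) = -68 (O(t) = -4 - 64 = -68)
(-28426 + 1204*64) + O(p) = (-28426 + 1204*64) - 68 = (-28426 + 77056) - 68 = 48630 - 68 = 48562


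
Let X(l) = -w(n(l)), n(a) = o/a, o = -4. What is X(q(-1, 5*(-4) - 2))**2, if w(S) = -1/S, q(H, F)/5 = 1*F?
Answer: 3025/4 ≈ 756.25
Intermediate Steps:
q(H, F) = 5*F (q(H, F) = 5*(1*F) = 5*F)
n(a) = -4/a
X(l) = -l/4 (X(l) = -(-1)/((-4/l)) = -(-1)*(-l/4) = -l/4)
X(q(-1, 5*(-4) - 2))**2 = (-5*(5*(-4) - 2)/4)**2 = (-5*(-20 - 2)/4)**2 = (-5*(-22)/4)**2 = (-1/4*(-110))**2 = (55/2)**2 = 3025/4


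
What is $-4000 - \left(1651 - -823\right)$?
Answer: $-6474$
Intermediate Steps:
$-4000 - \left(1651 - -823\right) = -4000 - \left(1651 + 823\right) = -4000 - 2474 = -6474$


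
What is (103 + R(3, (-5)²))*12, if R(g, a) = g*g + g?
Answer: 1380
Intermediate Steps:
R(g, a) = g + g² (R(g, a) = g² + g = g + g²)
(103 + R(3, (-5)²))*12 = (103 + 3*(1 + 3))*12 = (103 + 3*4)*12 = (103 + 12)*12 = 115*12 = 1380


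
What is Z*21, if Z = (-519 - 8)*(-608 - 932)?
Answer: 17043180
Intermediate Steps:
Z = 811580 (Z = -527*(-1540) = 811580)
Z*21 = 811580*21 = 17043180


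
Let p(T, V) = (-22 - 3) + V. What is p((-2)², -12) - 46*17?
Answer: -819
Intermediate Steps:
p(T, V) = -25 + V
p((-2)², -12) - 46*17 = (-25 - 12) - 46*17 = -37 - 782 = -819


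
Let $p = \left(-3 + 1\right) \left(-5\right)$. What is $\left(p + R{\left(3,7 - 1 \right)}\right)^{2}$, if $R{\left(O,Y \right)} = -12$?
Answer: $4$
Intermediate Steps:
$p = 10$ ($p = \left(-2\right) \left(-5\right) = 10$)
$\left(p + R{\left(3,7 - 1 \right)}\right)^{2} = \left(10 - 12\right)^{2} = \left(-2\right)^{2} = 4$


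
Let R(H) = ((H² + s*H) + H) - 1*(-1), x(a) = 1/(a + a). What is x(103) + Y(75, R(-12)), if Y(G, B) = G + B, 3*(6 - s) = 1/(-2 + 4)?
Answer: 28429/206 ≈ 138.00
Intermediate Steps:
x(a) = 1/(2*a)
s = 35/6 (s = 6 - 1/(3*(-2 + 4)) = 6 - ⅓/2 = 6 - ⅓*½ = 6 - ⅙ = 35/6 ≈ 5.8333)
R(H) = 1 + H² + 41*H/6 (R(H) = ((H² + 35*H/6) + H) - 1*(-1) = (H² + 41*H/6) + 1 = 1 + H² + 41*H/6)
Y(G, B) = B + G
x(103) + Y(75, R(-12)) = (½)/103 + ((1 + (-12)² + (41/6)*(-12)) + 75) = (½)*(1/103) + ((1 + 144 - 82) + 75) = 1/206 + (63 + 75) = 1/206 + 138 = 28429/206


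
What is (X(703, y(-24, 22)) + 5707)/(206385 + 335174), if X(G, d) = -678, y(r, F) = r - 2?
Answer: 5029/541559 ≈ 0.0092862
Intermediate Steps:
y(r, F) = -2 + r
(X(703, y(-24, 22)) + 5707)/(206385 + 335174) = (-678 + 5707)/(206385 + 335174) = 5029/541559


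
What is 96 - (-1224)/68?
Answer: 114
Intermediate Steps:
96 - (-1224)/68 = 96 - 68*(-9/34) = 96 + 18 = 114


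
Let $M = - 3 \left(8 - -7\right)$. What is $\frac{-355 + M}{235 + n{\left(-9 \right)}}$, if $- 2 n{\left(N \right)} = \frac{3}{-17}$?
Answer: $- \frac{13600}{7993} \approx -1.7015$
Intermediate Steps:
$n{\left(N \right)} = \frac{3}{34}$ ($n{\left(N \right)} = - \frac{3 \frac{1}{-17}}{2} = - \frac{3 \left(- \frac{1}{17}\right)}{2} = \left(- \frac{1}{2}\right) \left(- \frac{3}{17}\right) = \frac{3}{34}$)
$M = -45$ ($M = - 3 \left(8 + 7\right) = \left(-3\right) 15 = -45$)
$\frac{-355 + M}{235 + n{\left(-9 \right)}} = \frac{-355 - 45}{235 + \frac{3}{34}} = - \frac{400}{\frac{7993}{34}} = \left(-400\right) \frac{34}{7993} = - \frac{13600}{7993}$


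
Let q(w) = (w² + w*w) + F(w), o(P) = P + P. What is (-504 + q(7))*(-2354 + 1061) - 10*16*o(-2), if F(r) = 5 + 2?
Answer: 516547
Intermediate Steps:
F(r) = 7
o(P) = 2*P
q(w) = 7 + 2*w² (q(w) = (w² + w*w) + 7 = (w² + w²) + 7 = 2*w² + 7 = 7 + 2*w²)
(-504 + q(7))*(-2354 + 1061) - 10*16*o(-2) = (-504 + (7 + 2*7²))*(-2354 + 1061) - 10*16*2*(-2) = (-504 + (7 + 2*49))*(-1293) - 160*(-4) = (-504 + (7 + 98))*(-1293) - 1*(-640) = (-504 + 105)*(-1293) + 640 = -399*(-1293) + 640 = 515907 + 640 = 516547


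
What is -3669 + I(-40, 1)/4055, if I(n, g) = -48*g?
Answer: -14877843/4055 ≈ -3669.0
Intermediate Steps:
-3669 + I(-40, 1)/4055 = -3669 - 48*1/4055 = -3669 - 48/4055 = -14877843/4055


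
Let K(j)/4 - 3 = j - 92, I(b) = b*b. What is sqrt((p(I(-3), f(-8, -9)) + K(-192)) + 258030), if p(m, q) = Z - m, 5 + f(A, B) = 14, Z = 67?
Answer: 2*sqrt(64241) ≈ 506.92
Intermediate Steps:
I(b) = b**2
f(A, B) = 9 (f(A, B) = -5 + 14 = 9)
p(m, q) = 67 - m
K(j) = -356 + 4*j (K(j) = 12 + 4*(j - 92) = 12 + 4*(-92 + j) = 12 + (-368 + 4*j) = -356 + 4*j)
sqrt((p(I(-3), f(-8, -9)) + K(-192)) + 258030) = sqrt(((67 - 1*(-3)**2) + (-356 + 4*(-192))) + 258030) = sqrt(((67 - 1*9) + (-356 - 768)) + 258030) = sqrt(((67 - 9) - 1124) + 258030) = sqrt((58 - 1124) + 258030) = sqrt(-1066 + 258030) = sqrt(256964) = 2*sqrt(64241)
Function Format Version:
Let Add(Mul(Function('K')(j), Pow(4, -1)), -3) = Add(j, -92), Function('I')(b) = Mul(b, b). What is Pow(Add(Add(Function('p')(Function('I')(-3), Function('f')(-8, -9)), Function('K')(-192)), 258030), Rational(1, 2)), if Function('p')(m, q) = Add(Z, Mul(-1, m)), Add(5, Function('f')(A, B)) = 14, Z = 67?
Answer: Mul(2, Pow(64241, Rational(1, 2))) ≈ 506.92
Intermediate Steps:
Function('I')(b) = Pow(b, 2)
Function('f')(A, B) = 9 (Function('f')(A, B) = Add(-5, 14) = 9)
Function('p')(m, q) = Add(67, Mul(-1, m))
Function('K')(j) = Add(-356, Mul(4, j)) (Function('K')(j) = Add(12, Mul(4, Add(j, -92))) = Add(12, Mul(4, Add(-92, j))) = Add(12, Add(-368, Mul(4, j))) = Add(-356, Mul(4, j)))
Pow(Add(Add(Function('p')(Function('I')(-3), Function('f')(-8, -9)), Function('K')(-192)), 258030), Rational(1, 2)) = Pow(Add(Add(Add(67, Mul(-1, Pow(-3, 2))), Add(-356, Mul(4, -192))), 258030), Rational(1, 2)) = Pow(Add(Add(Add(67, Mul(-1, 9)), Add(-356, -768)), 258030), Rational(1, 2)) = Pow(Add(Add(Add(67, -9), -1124), 258030), Rational(1, 2)) = Pow(Add(Add(58, -1124), 258030), Rational(1, 2)) = Pow(Add(-1066, 258030), Rational(1, 2)) = Pow(256964, Rational(1, 2)) = Mul(2, Pow(64241, Rational(1, 2)))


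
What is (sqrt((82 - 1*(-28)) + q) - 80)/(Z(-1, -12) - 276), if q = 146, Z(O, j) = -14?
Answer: 32/145 ≈ 0.22069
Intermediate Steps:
(sqrt((82 - 1*(-28)) + q) - 80)/(Z(-1, -12) - 276) = (sqrt((82 - 1*(-28)) + 146) - 80)/(-14 - 276) = (sqrt((82 + 28) + 146) - 80)/(-290) = (sqrt(110 + 146) - 80)*(-1/290) = (sqrt(256) - 80)*(-1/290) = (16 - 80)*(-1/290) = -64*(-1/290) = 32/145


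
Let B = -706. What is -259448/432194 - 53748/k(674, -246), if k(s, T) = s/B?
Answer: 585710596040/10403527 ≈ 56299.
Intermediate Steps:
k(s, T) = -s/706 (k(s, T) = s/(-706) = s*(-1/706) = -s/706)
-259448/432194 - 53748/k(674, -246) = -259448/432194 - 53748/((-1/706*674)) = -259448*1/432194 - 53748/(-337/353) = -18532/30871 - 53748*(-353/337) = -18532/30871 + 18973044/337 = 585710596040/10403527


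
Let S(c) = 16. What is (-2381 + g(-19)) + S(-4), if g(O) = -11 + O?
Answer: -2395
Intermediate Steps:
(-2381 + g(-19)) + S(-4) = (-2381 + (-11 - 19)) + 16 = (-2381 - 30) + 16 = -2411 + 16 = -2395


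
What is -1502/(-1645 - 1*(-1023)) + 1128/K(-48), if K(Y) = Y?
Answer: -13115/622 ≈ -21.085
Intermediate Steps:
-1502/(-1645 - 1*(-1023)) + 1128/K(-48) = -1502/(-1645 - 1*(-1023)) + 1128/(-48) = -1502/(-1645 + 1023) + 1128*(-1/48) = -1502/(-622) - 47/2 = -1502*(-1/622) - 47/2 = 751/311 - 47/2 = -13115/622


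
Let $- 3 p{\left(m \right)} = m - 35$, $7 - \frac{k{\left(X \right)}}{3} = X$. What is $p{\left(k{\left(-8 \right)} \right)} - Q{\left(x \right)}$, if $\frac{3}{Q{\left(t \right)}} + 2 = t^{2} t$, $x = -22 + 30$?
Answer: $- \frac{1703}{510} \approx -3.3392$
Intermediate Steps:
$k{\left(X \right)} = 21 - 3 X$
$p{\left(m \right)} = \frac{35}{3} - \frac{m}{3}$ ($p{\left(m \right)} = - \frac{m - 35}{3} = - \frac{-35 + m}{3} = \frac{35}{3} - \frac{m}{3}$)
$x = 8$
$Q{\left(t \right)} = \frac{3}{-2 + t^{3}}$ ($Q{\left(t \right)} = \frac{3}{-2 + t^{2} t} = \frac{3}{-2 + t^{3}}$)
$p{\left(k{\left(-8 \right)} \right)} - Q{\left(x \right)} = \left(\frac{35}{3} - \frac{21 - -24}{3}\right) - \frac{3}{-2 + 8^{3}} = \left(\frac{35}{3} - \frac{21 + 24}{3}\right) - \frac{3}{-2 + 512} = \left(\frac{35}{3} - 15\right) - \frac{3}{510} = \left(\frac{35}{3} - 15\right) - 3 \cdot \frac{1}{510} = - \frac{10}{3} - \frac{1}{170} = - \frac{1703}{510}$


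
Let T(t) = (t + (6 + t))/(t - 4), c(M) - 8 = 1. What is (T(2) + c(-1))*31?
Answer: 124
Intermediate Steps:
c(M) = 9 (c(M) = 8 + 1 = 9)
T(t) = (6 + 2*t)/(-4 + t)
(T(2) + c(-1))*31 = (2*(3 + 2)/(-4 + 2) + 9)*31 = (2*5/(-2) + 9)*31 = (2*(-½)*5 + 9)*31 = (-5 + 9)*31 = 4*31 = 124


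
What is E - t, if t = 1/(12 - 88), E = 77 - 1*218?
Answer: -10715/76 ≈ -140.99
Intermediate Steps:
E = -141 (E = 77 - 218 = -141)
t = -1/76 (t = 1/(-76) = -1/76 ≈ -0.013158)
E - t = -141 - 1*(-1/76) = -141 + 1/76 = -10715/76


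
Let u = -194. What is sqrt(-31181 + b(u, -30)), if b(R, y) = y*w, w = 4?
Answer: I*sqrt(31301) ≈ 176.92*I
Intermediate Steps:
b(R, y) = 4*y (b(R, y) = y*4 = 4*y)
sqrt(-31181 + b(u, -30)) = sqrt(-31181 + 4*(-30)) = sqrt(-31181 - 120) = sqrt(-31301) = I*sqrt(31301)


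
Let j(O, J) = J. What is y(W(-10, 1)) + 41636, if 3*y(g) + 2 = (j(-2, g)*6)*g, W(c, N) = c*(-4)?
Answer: 134506/3 ≈ 44835.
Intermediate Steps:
W(c, N) = -4*c
y(g) = -⅔ + 2*g² (y(g) = -⅔ + ((g*6)*g)/3 = -⅔ + ((6*g)*g)/3 = -⅔ + (6*g²)/3 = -⅔ + 2*g²)
y(W(-10, 1)) + 41636 = (-⅔ + 2*(-4*(-10))²) + 41636 = (-⅔ + 2*40²) + 41636 = (-⅔ + 2*1600) + 41636 = (-⅔ + 3200) + 41636 = 9598/3 + 41636 = 134506/3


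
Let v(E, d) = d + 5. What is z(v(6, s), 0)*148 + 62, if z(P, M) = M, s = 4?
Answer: 62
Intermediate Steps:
v(E, d) = 5 + d
z(v(6, s), 0)*148 + 62 = 0*148 + 62 = 0 + 62 = 62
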